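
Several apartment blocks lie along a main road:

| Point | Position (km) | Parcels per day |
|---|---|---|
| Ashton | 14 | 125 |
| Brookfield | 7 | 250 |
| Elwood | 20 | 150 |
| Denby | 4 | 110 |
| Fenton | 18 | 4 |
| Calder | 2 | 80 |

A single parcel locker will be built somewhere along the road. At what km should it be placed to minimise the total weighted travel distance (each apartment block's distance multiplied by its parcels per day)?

x = 7

For a sum of weighted absolute distances on a line, the optimum is the weighted median (not the mean). Total weight W = 719; half-weight = 359.5.
Sort by position and accumulate weight:
  km 2 (Calder, w=80) → cum 80
  km 4 (Denby, w=110) → cum 190
  km 7 (Brookfield, w=250) → cum 440  ≥ 359.5 → median here
  km 14 (Ashton, w=125) → cum 565
  km 18 (Fenton, w=4) → cum 569
  km 20 (Elwood, w=150) → cum 719
Optimal location: km 7.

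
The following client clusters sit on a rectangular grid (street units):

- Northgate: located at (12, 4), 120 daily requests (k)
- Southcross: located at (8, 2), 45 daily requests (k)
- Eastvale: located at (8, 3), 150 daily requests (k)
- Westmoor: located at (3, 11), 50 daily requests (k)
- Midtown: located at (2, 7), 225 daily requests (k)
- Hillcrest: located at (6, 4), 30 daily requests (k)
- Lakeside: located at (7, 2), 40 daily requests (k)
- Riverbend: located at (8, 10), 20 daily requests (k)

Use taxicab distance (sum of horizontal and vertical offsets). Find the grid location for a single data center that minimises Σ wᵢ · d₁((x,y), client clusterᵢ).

(7, 4)

Manhattan distance separates: Σwᵢ(|x−xᵢ|+|y−yᵢ|) = Σwᵢ|x−xᵢ| + Σwᵢ|y−yᵢ|, so x and y are optimised independently as 1-D weighted medians.
Total weight W = 680; half = 340.
x-coordinate, sorted with cumulative weight:
  x=2 (Midtown, w=225) cum 225
  x=3 (Westmoor, w=50) cum 275
  x=6 (Hillcrest, w=30) cum 305
  x=7 (Lakeside, w=40) cum 345  ← median
  x=8 (Southcross, w=45) cum 390
  x=8 (Eastvale, w=150) cum 540
  x=8 (Riverbend, w=20) cum 560
  x=12 (Northgate, w=120) cum 680
⇒ x* = 7
y-coordinate, sorted with cumulative weight:
  y=2 (Southcross, w=45) cum 45
  y=2 (Lakeside, w=40) cum 85
  y=3 (Eastvale, w=150) cum 235
  y=4 (Northgate, w=120) cum 355  ← median
  y=4 (Hillcrest, w=30) cum 385
  y=7 (Midtown, w=225) cum 610
  y=10 (Riverbend, w=20) cum 630
  y=11 (Westmoor, w=50) cum 680
⇒ y* = 4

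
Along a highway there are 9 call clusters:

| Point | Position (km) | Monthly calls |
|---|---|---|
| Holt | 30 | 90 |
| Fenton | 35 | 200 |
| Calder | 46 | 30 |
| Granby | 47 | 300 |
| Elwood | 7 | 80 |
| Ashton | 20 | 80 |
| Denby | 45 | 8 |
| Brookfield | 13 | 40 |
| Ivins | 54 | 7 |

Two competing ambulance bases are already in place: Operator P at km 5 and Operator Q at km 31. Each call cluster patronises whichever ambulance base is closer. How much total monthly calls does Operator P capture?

120

The indifferent point is the midpoint (5+31)/2 = 18; call clusters left of it (closer to Operator P at 5) go to Operator P, those right go to Operator Q.
  Elwood at 7 (w=80) → Operator P
  Brookfield at 13 (w=40) → Operator P
  Ashton at 20 (w=80) → Operator Q
  Holt at 30 (w=90) → Operator Q
  Fenton at 35 (w=200) → Operator Q
  Denby at 45 (w=8) → Operator Q
  Calder at 46 (w=30) → Operator Q
  Granby at 47 (w=300) → Operator Q
  Ivins at 54 (w=7) → Operator Q
Operator P captures 120; Operator Q captures 715.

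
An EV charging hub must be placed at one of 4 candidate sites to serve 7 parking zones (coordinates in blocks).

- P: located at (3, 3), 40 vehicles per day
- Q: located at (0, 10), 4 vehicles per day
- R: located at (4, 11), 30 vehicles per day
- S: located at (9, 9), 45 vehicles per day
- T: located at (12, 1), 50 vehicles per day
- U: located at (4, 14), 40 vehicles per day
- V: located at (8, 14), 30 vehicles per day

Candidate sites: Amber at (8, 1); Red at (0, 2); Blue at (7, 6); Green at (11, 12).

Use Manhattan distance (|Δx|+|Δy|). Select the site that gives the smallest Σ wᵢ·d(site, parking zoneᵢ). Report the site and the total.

Total weighted distance at each candidate:
  Amber (8, 1): total = 2443
  Red (0, 2): total = 3192
  Blue (7, 6): total = 1999
  Green (11, 12): total = 2307
Minimum is at Blue with total 1999 blocks.

Blue, total 1999 blocks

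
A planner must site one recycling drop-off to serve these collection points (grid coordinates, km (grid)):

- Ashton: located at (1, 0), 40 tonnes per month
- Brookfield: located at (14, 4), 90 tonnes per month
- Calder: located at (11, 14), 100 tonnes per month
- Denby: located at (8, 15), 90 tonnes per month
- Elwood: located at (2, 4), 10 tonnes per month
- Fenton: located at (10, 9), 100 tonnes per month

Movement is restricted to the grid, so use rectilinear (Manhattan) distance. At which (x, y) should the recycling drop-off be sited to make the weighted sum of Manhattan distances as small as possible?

Manhattan distance separates: Σwᵢ(|x−xᵢ|+|y−yᵢ|) = Σwᵢ|x−xᵢ| + Σwᵢ|y−yᵢ|, so x and y are optimised independently as 1-D weighted medians.
Total weight W = 430; half = 215.
x-coordinate, sorted with cumulative weight:
  x=1 (Ashton, w=40) cum 40
  x=2 (Elwood, w=10) cum 50
  x=8 (Denby, w=90) cum 140
  x=10 (Fenton, w=100) cum 240  ← median
  x=11 (Calder, w=100) cum 340
  x=14 (Brookfield, w=90) cum 430
⇒ x* = 10
y-coordinate, sorted with cumulative weight:
  y=0 (Ashton, w=40) cum 40
  y=4 (Brookfield, w=90) cum 130
  y=4 (Elwood, w=10) cum 140
  y=9 (Fenton, w=100) cum 240  ← median
  y=14 (Calder, w=100) cum 340
  y=15 (Denby, w=90) cum 430
⇒ y* = 9

(10, 9)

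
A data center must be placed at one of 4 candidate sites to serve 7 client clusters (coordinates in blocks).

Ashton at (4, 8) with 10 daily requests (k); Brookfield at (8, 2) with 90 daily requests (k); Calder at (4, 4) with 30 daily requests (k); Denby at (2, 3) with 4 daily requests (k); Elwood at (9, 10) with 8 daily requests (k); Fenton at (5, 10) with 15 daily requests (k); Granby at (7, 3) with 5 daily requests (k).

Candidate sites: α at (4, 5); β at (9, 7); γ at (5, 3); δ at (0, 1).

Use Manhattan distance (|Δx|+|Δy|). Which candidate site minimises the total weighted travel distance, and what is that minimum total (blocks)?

γ, total 695 blocks

Total weighted distance at each candidate:
  α (4, 5): total = 901
  β (9, 7): total = 1043
  γ (5, 3): total = 695
  δ (0, 1): total = 1545
Minimum is at γ with total 695 blocks.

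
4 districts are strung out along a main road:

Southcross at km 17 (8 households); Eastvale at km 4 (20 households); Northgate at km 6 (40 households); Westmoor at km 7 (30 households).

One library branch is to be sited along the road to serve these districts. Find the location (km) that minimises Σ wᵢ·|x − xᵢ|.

For a sum of weighted absolute distances on a line, the optimum is the weighted median (not the mean). Total weight W = 98; half-weight = 49.
Sort by position and accumulate weight:
  km 4 (Eastvale, w=20) → cum 20
  km 6 (Northgate, w=40) → cum 60  ≥ 49 → median here
  km 7 (Westmoor, w=30) → cum 90
  km 17 (Southcross, w=8) → cum 98
Optimal location: km 6.

x = 6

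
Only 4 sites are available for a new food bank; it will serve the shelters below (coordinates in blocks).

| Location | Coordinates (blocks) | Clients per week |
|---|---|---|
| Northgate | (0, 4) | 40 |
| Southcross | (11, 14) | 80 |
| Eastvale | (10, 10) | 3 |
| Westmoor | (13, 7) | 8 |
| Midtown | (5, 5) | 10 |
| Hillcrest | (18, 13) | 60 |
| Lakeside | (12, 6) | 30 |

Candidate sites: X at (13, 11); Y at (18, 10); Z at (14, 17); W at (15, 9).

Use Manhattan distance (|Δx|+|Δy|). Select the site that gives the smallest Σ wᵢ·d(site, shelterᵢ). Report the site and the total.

Total weighted distance at each candidate:
  X (13, 11): total = 1984
  Y (18, 10): total = 2588
  Z (14, 17): total = 2761
  W (15, 9): total = 2310
Minimum is at X with total 1984 blocks.

X, total 1984 blocks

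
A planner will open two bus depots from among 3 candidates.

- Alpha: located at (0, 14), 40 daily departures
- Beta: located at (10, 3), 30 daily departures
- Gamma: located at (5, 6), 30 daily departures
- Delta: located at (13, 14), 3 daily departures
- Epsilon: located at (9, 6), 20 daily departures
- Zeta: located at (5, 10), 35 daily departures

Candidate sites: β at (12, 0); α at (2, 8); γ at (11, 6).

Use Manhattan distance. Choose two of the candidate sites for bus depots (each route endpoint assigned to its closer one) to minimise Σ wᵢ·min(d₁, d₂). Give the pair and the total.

Evaluate every pair (each demand assigned to the nearer of the two):
  {α, γ}: total = 835
  {β, α}: total = 1020
  {β, γ}: total = 1480
Best pair: {α, γ} with total 835.

{α, γ}, total 835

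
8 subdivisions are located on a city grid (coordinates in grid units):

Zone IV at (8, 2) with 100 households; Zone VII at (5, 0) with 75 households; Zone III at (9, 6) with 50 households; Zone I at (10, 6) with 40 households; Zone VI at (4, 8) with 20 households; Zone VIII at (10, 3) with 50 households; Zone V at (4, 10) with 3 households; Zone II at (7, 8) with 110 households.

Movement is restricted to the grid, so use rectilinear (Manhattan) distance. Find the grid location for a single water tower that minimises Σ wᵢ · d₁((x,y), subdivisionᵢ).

(8, 3)

Manhattan distance separates: Σwᵢ(|x−xᵢ|+|y−yᵢ|) = Σwᵢ|x−xᵢ| + Σwᵢ|y−yᵢ|, so x and y are optimised independently as 1-D weighted medians.
Total weight W = 448; half = 224.
x-coordinate, sorted with cumulative weight:
  x=4 (Zone VI, w=20) cum 20
  x=4 (Zone V, w=3) cum 23
  x=5 (Zone VII, w=75) cum 98
  x=7 (Zone II, w=110) cum 208
  x=8 (Zone IV, w=100) cum 308  ← median
  x=9 (Zone III, w=50) cum 358
  x=10 (Zone I, w=40) cum 398
  x=10 (Zone VIII, w=50) cum 448
⇒ x* = 8
y-coordinate, sorted with cumulative weight:
  y=0 (Zone VII, w=75) cum 75
  y=2 (Zone IV, w=100) cum 175
  y=3 (Zone VIII, w=50) cum 225  ← median
  y=6 (Zone III, w=50) cum 275
  y=6 (Zone I, w=40) cum 315
  y=8 (Zone VI, w=20) cum 335
  y=8 (Zone II, w=110) cum 445
  y=10 (Zone V, w=3) cum 448
⇒ y* = 3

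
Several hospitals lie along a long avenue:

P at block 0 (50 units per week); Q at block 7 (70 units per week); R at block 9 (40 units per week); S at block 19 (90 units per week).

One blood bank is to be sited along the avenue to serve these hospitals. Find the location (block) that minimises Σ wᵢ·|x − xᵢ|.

x = 9

For a sum of weighted absolute distances on a line, the optimum is the weighted median (not the mean). Total weight W = 250; half-weight = 125.
Sort by position and accumulate weight:
  block 0 (P, w=50) → cum 50
  block 7 (Q, w=70) → cum 120
  block 9 (R, w=40) → cum 160  ≥ 125 → median here
  block 19 (S, w=90) → cum 250
Optimal location: block 9.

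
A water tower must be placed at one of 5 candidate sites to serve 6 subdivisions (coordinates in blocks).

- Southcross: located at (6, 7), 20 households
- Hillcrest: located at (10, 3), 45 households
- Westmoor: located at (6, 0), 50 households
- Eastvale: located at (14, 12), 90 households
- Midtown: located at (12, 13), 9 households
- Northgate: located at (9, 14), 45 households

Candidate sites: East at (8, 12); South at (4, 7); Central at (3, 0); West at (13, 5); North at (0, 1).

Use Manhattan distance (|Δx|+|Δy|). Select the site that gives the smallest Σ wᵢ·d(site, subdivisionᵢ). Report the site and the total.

East, total 2055 blocks

Total weighted distance at each candidate:
  East (8, 12): total = 2055
  South (4, 7): total = 2956
  Central (3, 0): total = 3968
  West (13, 5): total = 2391
  North (0, 1): total = 4586
Minimum is at East with total 2055 blocks.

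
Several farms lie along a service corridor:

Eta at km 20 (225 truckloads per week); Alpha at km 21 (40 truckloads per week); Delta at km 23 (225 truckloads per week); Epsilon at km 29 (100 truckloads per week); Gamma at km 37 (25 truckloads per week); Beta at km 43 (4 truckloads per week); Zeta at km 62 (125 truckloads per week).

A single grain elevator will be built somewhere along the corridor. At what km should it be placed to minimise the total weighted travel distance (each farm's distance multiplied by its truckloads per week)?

x = 23

For a sum of weighted absolute distances on a line, the optimum is the weighted median (not the mean). Total weight W = 744; half-weight = 372.
Sort by position and accumulate weight:
  km 20 (Eta, w=225) → cum 225
  km 21 (Alpha, w=40) → cum 265
  km 23 (Delta, w=225) → cum 490  ≥ 372 → median here
  km 29 (Epsilon, w=100) → cum 590
  km 37 (Gamma, w=25) → cum 615
  km 43 (Beta, w=4) → cum 619
  km 62 (Zeta, w=125) → cum 744
Optimal location: km 23.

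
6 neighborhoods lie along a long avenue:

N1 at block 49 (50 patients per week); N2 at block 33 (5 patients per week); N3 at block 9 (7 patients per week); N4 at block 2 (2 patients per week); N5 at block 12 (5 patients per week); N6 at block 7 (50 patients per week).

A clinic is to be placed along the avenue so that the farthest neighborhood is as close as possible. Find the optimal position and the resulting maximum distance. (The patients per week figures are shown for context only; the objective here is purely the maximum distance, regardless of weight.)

location 25.5, max distance 23.5

The 1-center on a line is the midpoint of the two extreme points: leftmost at 2, rightmost at 49.
Optimal location = (2 + 49)/2 = 25.5; maximum distance = (49 − 2)/2 = 23.5.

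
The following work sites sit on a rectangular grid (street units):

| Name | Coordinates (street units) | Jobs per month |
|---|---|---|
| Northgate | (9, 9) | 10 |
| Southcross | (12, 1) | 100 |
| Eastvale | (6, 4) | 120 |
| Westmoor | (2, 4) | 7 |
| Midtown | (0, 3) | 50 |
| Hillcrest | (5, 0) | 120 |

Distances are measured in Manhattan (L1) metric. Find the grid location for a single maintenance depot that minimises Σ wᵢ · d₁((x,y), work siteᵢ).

Manhattan distance separates: Σwᵢ(|x−xᵢ|+|y−yᵢ|) = Σwᵢ|x−xᵢ| + Σwᵢ|y−yᵢ|, so x and y are optimised independently as 1-D weighted medians.
Total weight W = 407; half = 203.5.
x-coordinate, sorted with cumulative weight:
  x=0 (Midtown, w=50) cum 50
  x=2 (Westmoor, w=7) cum 57
  x=5 (Hillcrest, w=120) cum 177
  x=6 (Eastvale, w=120) cum 297  ← median
  x=9 (Northgate, w=10) cum 307
  x=12 (Southcross, w=100) cum 407
⇒ x* = 6
y-coordinate, sorted with cumulative weight:
  y=0 (Hillcrest, w=120) cum 120
  y=1 (Southcross, w=100) cum 220  ← median
  y=3 (Midtown, w=50) cum 270
  y=4 (Eastvale, w=120) cum 390
  y=4 (Westmoor, w=7) cum 397
  y=9 (Northgate, w=10) cum 407
⇒ y* = 1

(6, 1)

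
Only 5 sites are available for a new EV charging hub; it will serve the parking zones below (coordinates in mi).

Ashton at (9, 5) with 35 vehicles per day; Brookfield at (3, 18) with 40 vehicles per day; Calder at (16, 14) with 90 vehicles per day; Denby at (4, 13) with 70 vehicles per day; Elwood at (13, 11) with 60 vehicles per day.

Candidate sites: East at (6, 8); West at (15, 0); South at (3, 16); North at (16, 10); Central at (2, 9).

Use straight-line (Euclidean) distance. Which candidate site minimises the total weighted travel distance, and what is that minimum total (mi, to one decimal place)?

Total weighted distance at each candidate:
  East (6, 8): total = 2449.6
  West (15, 0): total = 4264.8
  South (3, 16): total = 2594.5
  North (16, 10): total = 2327.2
  Central (2, 9): total = 2966.2
Minimum is at North with total 2327.2 mi.

North, total 2327.2 mi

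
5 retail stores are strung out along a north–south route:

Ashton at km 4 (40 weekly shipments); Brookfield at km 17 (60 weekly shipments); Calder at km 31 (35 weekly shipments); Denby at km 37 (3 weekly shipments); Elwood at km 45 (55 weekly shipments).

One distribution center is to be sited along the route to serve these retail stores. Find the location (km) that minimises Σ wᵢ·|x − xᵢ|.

For a sum of weighted absolute distances on a line, the optimum is the weighted median (not the mean). Total weight W = 193; half-weight = 96.5.
Sort by position and accumulate weight:
  km 4 (Ashton, w=40) → cum 40
  km 17 (Brookfield, w=60) → cum 100  ≥ 96.5 → median here
  km 31 (Calder, w=35) → cum 135
  km 37 (Denby, w=3) → cum 138
  km 45 (Elwood, w=55) → cum 193
Optimal location: km 17.

x = 17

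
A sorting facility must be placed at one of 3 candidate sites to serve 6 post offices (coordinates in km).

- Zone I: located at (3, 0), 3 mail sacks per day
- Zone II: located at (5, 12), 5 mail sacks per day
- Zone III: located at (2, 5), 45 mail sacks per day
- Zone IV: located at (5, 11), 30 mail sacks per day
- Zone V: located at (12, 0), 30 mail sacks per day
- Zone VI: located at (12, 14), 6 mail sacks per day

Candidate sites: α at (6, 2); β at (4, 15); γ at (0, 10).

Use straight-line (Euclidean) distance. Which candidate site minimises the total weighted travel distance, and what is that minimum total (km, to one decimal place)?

Total weighted distance at each candidate:
  α (6, 2): total = 828.0
  β (4, 15): total = 1201.9
  γ (0, 10): total = 998.1
Minimum is at α with total 828.0 km.

α, total 828.0 km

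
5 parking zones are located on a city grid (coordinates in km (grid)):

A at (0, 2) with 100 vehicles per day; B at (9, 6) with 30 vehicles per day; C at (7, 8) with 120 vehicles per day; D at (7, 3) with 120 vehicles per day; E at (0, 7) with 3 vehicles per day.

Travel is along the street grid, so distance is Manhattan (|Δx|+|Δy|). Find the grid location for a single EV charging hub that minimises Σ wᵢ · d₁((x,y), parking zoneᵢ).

(7, 3)

Manhattan distance separates: Σwᵢ(|x−xᵢ|+|y−yᵢ|) = Σwᵢ|x−xᵢ| + Σwᵢ|y−yᵢ|, so x and y are optimised independently as 1-D weighted medians.
Total weight W = 373; half = 186.5.
x-coordinate, sorted with cumulative weight:
  x=0 (A, w=100) cum 100
  x=0 (E, w=3) cum 103
  x=7 (C, w=120) cum 223  ← median
  x=7 (D, w=120) cum 343
  x=9 (B, w=30) cum 373
⇒ x* = 7
y-coordinate, sorted with cumulative weight:
  y=2 (A, w=100) cum 100
  y=3 (D, w=120) cum 220  ← median
  y=6 (B, w=30) cum 250
  y=7 (E, w=3) cum 253
  y=8 (C, w=120) cum 373
⇒ y* = 3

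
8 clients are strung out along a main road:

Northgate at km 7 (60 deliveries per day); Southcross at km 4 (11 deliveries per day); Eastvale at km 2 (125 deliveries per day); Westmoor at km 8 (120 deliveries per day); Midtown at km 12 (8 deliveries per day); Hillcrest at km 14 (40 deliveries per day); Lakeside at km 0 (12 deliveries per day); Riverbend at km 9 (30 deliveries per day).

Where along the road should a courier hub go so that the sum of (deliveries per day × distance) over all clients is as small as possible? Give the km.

x = 7

For a sum of weighted absolute distances on a line, the optimum is the weighted median (not the mean). Total weight W = 406; half-weight = 203.
Sort by position and accumulate weight:
  km 0 (Lakeside, w=12) → cum 12
  km 2 (Eastvale, w=125) → cum 137
  km 4 (Southcross, w=11) → cum 148
  km 7 (Northgate, w=60) → cum 208  ≥ 203 → median here
  km 8 (Westmoor, w=120) → cum 328
  km 9 (Riverbend, w=30) → cum 358
  km 12 (Midtown, w=8) → cum 366
  km 14 (Hillcrest, w=40) → cum 406
Optimal location: km 7.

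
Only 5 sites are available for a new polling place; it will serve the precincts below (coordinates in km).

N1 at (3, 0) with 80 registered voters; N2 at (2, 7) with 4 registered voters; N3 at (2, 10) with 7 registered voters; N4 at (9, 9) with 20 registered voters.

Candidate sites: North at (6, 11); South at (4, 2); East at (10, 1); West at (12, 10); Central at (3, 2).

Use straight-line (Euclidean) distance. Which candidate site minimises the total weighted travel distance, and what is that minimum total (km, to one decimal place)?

Total weighted distance at each candidate:
  North (6, 11): total = 1035.7
  South (4, 2): total = 430.2
  East (10, 1): total = 851.2
  West (12, 10): total = 1251.3
  Central (3, 2): total = 421.2
Minimum is at Central with total 421.2 km.

Central, total 421.2 km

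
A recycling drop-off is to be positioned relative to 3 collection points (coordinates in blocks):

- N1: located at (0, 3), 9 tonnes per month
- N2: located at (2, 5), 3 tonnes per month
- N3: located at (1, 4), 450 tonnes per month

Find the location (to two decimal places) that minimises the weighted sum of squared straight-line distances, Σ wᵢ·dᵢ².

The minimiser of Σwᵢ‖p−pᵢ‖² is the weighted centroid p* = (Σwᵢpᵢ)/(Σwᵢ).
Σwᵢ = 462.
Σwᵢxᵢ = 9·0 + 3·2 + 450·1 = 456.
Σwᵢyᵢ = 9·3 + 3·5 + 450·4 = 1842.
x* = 456/462 = 0.99, y* = 1842/462 = 3.99.

(0.99, 3.99)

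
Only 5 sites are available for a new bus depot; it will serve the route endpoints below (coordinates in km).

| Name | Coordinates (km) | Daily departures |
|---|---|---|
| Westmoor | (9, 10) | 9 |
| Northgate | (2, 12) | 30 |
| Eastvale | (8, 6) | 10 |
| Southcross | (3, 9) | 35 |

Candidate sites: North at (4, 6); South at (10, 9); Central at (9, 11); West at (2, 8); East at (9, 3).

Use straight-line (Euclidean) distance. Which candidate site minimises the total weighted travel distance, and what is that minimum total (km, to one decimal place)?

West, total 298.3 km

Total weighted distance at each candidate:
  North (4, 6): total = 398.0
  South (10, 9): total = 550.1
  Central (9, 11): total = 493.5
  West (2, 8): total = 298.3
  East (9, 3): total = 733.7
Minimum is at West with total 298.3 km.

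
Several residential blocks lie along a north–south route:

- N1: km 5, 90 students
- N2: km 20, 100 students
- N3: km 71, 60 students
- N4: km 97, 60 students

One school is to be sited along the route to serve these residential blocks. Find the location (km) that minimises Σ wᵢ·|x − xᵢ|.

x = 20

For a sum of weighted absolute distances on a line, the optimum is the weighted median (not the mean). Total weight W = 310; half-weight = 155.
Sort by position and accumulate weight:
  km 5 (N1, w=90) → cum 90
  km 20 (N2, w=100) → cum 190  ≥ 155 → median here
  km 71 (N3, w=60) → cum 250
  km 97 (N4, w=60) → cum 310
Optimal location: km 20.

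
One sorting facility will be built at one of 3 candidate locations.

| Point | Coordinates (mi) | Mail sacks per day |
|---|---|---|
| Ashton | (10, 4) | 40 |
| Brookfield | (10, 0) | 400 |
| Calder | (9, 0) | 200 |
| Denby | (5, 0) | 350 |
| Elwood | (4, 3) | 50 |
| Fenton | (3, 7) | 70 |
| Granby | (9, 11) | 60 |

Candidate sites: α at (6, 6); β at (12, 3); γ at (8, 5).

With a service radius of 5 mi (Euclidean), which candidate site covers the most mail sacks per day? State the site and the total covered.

Coverage radius r = 5 mi; a point is covered iff (Δx)²+(Δy)² ≤ 5² = 25.
  α (6, 6): covers {Ashton, Elwood, Fenton} → 160
  β (12, 3): covers {Ashton, Brookfield, Calder} → 640
  γ (8, 5): covers {Ashton, Elwood} → 90
Maximum coverage at β: 640 mail sacks per day.

β, covering 640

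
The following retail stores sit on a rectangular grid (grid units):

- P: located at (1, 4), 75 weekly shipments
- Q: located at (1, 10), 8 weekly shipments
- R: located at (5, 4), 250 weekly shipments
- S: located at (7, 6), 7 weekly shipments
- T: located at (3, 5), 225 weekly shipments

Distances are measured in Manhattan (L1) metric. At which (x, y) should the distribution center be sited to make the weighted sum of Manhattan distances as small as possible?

Manhattan distance separates: Σwᵢ(|x−xᵢ|+|y−yᵢ|) = Σwᵢ|x−xᵢ| + Σwᵢ|y−yᵢ|, so x and y are optimised independently as 1-D weighted medians.
Total weight W = 565; half = 282.5.
x-coordinate, sorted with cumulative weight:
  x=1 (P, w=75) cum 75
  x=1 (Q, w=8) cum 83
  x=3 (T, w=225) cum 308  ← median
  x=5 (R, w=250) cum 558
  x=7 (S, w=7) cum 565
⇒ x* = 3
y-coordinate, sorted with cumulative weight:
  y=4 (P, w=75) cum 75
  y=4 (R, w=250) cum 325  ← median
  y=5 (T, w=225) cum 550
  y=6 (S, w=7) cum 557
  y=10 (Q, w=8) cum 565
⇒ y* = 4

(3, 4)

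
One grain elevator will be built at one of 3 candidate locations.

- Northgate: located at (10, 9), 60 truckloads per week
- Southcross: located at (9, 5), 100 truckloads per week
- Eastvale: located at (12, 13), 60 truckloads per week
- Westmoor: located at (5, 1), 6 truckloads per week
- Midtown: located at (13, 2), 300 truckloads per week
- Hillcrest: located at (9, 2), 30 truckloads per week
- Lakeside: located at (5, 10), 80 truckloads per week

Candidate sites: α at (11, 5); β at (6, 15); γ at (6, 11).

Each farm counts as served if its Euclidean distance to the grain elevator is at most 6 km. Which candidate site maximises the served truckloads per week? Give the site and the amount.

α, covering 490

Coverage radius r = 6 km; a point is covered iff (Δx)²+(Δy)² ≤ 6² = 36.
  α (11, 5): covers {Northgate, Southcross, Midtown, Hillcrest} → 490
  β (6, 15): covers {Lakeside} → 80
  γ (6, 11): covers {Northgate, Lakeside} → 140
Maximum coverage at α: 490 truckloads per week.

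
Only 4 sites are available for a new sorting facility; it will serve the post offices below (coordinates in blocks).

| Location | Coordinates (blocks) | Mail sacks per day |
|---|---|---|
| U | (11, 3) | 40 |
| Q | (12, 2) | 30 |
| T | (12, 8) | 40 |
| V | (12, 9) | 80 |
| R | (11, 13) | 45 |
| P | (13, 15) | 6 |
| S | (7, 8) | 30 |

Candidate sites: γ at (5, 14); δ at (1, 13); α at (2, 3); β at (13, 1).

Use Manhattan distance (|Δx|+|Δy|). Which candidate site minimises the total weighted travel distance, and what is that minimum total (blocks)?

Total weighted distance at each candidate:
  γ (5, 14): total = 3339
  δ (1, 13): total = 4164
  α (2, 3): total = 3863
  β (13, 1): total = 2364
Minimum is at β with total 2364 blocks.

β, total 2364 blocks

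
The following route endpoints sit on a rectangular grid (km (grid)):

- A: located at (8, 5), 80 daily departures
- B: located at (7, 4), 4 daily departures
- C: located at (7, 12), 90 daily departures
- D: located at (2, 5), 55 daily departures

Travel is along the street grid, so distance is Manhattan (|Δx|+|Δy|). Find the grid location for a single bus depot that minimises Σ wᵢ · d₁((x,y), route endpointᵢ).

(7, 5)

Manhattan distance separates: Σwᵢ(|x−xᵢ|+|y−yᵢ|) = Σwᵢ|x−xᵢ| + Σwᵢ|y−yᵢ|, so x and y are optimised independently as 1-D weighted medians.
Total weight W = 229; half = 114.5.
x-coordinate, sorted with cumulative weight:
  x=2 (D, w=55) cum 55
  x=7 (B, w=4) cum 59
  x=7 (C, w=90) cum 149  ← median
  x=8 (A, w=80) cum 229
⇒ x* = 7
y-coordinate, sorted with cumulative weight:
  y=4 (B, w=4) cum 4
  y=5 (A, w=80) cum 84
  y=5 (D, w=55) cum 139  ← median
  y=12 (C, w=90) cum 229
⇒ y* = 5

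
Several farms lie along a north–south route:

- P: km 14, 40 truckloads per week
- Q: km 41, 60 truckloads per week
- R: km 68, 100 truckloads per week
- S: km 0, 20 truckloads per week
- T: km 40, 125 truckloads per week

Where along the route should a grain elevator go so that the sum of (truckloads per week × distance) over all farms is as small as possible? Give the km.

x = 40

For a sum of weighted absolute distances on a line, the optimum is the weighted median (not the mean). Total weight W = 345; half-weight = 172.5.
Sort by position and accumulate weight:
  km 0 (S, w=20) → cum 20
  km 14 (P, w=40) → cum 60
  km 40 (T, w=125) → cum 185  ≥ 172.5 → median here
  km 41 (Q, w=60) → cum 245
  km 68 (R, w=100) → cum 345
Optimal location: km 40.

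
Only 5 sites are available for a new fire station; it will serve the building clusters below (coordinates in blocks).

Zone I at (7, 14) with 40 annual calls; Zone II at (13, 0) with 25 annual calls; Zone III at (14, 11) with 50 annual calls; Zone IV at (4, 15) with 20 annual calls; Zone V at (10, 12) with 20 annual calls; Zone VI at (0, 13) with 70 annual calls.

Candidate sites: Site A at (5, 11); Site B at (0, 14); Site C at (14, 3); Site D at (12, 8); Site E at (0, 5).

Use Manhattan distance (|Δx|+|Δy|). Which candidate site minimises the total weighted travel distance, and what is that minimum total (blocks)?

Site A, total 1835 blocks

Total weighted distance at each candidate:
  Site A (5, 11): total = 1835
  Site B (0, 14): total = 2215
  Site C (14, 3): total = 3600
  Site D (12, 8): total = 2525
  Site E (0, 5): total = 3270
Minimum is at Site A with total 1835 blocks.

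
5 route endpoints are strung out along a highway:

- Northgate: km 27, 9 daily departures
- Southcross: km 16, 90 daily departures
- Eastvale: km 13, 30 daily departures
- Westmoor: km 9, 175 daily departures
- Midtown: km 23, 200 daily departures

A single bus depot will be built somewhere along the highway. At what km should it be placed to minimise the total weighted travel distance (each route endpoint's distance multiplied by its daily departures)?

For a sum of weighted absolute distances on a line, the optimum is the weighted median (not the mean). Total weight W = 504; half-weight = 252.
Sort by position and accumulate weight:
  km 9 (Westmoor, w=175) → cum 175
  km 13 (Eastvale, w=30) → cum 205
  km 16 (Southcross, w=90) → cum 295  ≥ 252 → median here
  km 23 (Midtown, w=200) → cum 495
  km 27 (Northgate, w=9) → cum 504
Optimal location: km 16.

x = 16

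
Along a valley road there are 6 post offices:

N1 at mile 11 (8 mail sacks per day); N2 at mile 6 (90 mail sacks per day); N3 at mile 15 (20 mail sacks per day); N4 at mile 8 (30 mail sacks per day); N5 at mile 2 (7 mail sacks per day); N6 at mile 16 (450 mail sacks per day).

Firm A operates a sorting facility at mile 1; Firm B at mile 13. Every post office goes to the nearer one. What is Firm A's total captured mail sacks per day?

97

The indifferent point is the midpoint (1+13)/2 = 7; post offices left of it (closer to Firm A at 1) go to Firm A, those right go to Firm B.
  N5 at 2 (w=7) → Firm A
  N2 at 6 (w=90) → Firm A
  N4 at 8 (w=30) → Firm B
  N1 at 11 (w=8) → Firm B
  N3 at 15 (w=20) → Firm B
  N6 at 16 (w=450) → Firm B
Firm A captures 97; Firm B captures 508.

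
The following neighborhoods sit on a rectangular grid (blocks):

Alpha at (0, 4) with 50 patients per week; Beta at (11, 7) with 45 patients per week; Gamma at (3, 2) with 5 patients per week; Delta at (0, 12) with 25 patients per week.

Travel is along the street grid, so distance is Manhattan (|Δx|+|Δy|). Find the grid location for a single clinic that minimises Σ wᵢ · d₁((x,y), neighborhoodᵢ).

Manhattan distance separates: Σwᵢ(|x−xᵢ|+|y−yᵢ|) = Σwᵢ|x−xᵢ| + Σwᵢ|y−yᵢ|, so x and y are optimised independently as 1-D weighted medians.
Total weight W = 125; half = 62.5.
x-coordinate, sorted with cumulative weight:
  x=0 (Alpha, w=50) cum 50
  x=0 (Delta, w=25) cum 75  ← median
  x=3 (Gamma, w=5) cum 80
  x=11 (Beta, w=45) cum 125
⇒ x* = 0
y-coordinate, sorted with cumulative weight:
  y=2 (Gamma, w=5) cum 5
  y=4 (Alpha, w=50) cum 55
  y=7 (Beta, w=45) cum 100  ← median
  y=12 (Delta, w=25) cum 125
⇒ y* = 7

(0, 7)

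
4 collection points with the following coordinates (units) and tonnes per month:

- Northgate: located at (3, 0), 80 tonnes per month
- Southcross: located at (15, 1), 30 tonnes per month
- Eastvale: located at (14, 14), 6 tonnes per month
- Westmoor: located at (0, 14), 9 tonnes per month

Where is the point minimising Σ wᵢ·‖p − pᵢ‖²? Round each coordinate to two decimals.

The minimiser of Σwᵢ‖p−pᵢ‖² is the weighted centroid p* = (Σwᵢpᵢ)/(Σwᵢ).
Σwᵢ = 125.
Σwᵢxᵢ = 80·3 + 30·15 + 6·14 + 9·0 = 774.
Σwᵢyᵢ = 80·0 + 30·1 + 6·14 + 9·14 = 240.
x* = 774/125 = 6.19, y* = 240/125 = 1.92.

(6.19, 1.92)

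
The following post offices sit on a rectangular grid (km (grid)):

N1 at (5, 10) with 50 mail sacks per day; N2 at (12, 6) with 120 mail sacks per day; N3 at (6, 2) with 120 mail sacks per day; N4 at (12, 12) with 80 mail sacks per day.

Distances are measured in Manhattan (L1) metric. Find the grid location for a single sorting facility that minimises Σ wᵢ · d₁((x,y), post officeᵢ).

Manhattan distance separates: Σwᵢ(|x−xᵢ|+|y−yᵢ|) = Σwᵢ|x−xᵢ| + Σwᵢ|y−yᵢ|, so x and y are optimised independently as 1-D weighted medians.
Total weight W = 370; half = 185.
x-coordinate, sorted with cumulative weight:
  x=5 (N1, w=50) cum 50
  x=6 (N3, w=120) cum 170
  x=12 (N2, w=120) cum 290  ← median
  x=12 (N4, w=80) cum 370
⇒ x* = 12
y-coordinate, sorted with cumulative weight:
  y=2 (N3, w=120) cum 120
  y=6 (N2, w=120) cum 240  ← median
  y=10 (N1, w=50) cum 290
  y=12 (N4, w=80) cum 370
⇒ y* = 6

(12, 6)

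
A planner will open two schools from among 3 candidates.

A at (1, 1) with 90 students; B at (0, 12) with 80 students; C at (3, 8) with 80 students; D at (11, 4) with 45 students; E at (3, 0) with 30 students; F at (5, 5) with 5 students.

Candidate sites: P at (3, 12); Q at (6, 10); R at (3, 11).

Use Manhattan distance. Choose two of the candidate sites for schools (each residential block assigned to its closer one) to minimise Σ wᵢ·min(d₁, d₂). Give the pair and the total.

Evaluate every pair (each demand assigned to the nearer of the two):
  {Q, R}: total = 2495
  {P, R}: total = 2605
  {P, Q}: total = 2615
Best pair: {Q, R} with total 2495.

{Q, R}, total 2495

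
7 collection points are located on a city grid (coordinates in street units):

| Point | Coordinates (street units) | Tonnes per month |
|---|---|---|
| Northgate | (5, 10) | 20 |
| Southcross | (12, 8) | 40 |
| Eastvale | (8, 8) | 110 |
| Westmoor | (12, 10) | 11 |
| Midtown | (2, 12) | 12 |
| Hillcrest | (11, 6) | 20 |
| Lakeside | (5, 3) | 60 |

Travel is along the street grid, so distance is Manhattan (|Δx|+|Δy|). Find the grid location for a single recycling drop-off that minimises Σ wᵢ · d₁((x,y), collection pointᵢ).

Manhattan distance separates: Σwᵢ(|x−xᵢ|+|y−yᵢ|) = Σwᵢ|x−xᵢ| + Σwᵢ|y−yᵢ|, so x and y are optimised independently as 1-D weighted medians.
Total weight W = 273; half = 136.5.
x-coordinate, sorted with cumulative weight:
  x=2 (Midtown, w=12) cum 12
  x=5 (Northgate, w=20) cum 32
  x=5 (Lakeside, w=60) cum 92
  x=8 (Eastvale, w=110) cum 202  ← median
  x=11 (Hillcrest, w=20) cum 222
  x=12 (Southcross, w=40) cum 262
  x=12 (Westmoor, w=11) cum 273
⇒ x* = 8
y-coordinate, sorted with cumulative weight:
  y=3 (Lakeside, w=60) cum 60
  y=6 (Hillcrest, w=20) cum 80
  y=8 (Southcross, w=40) cum 120
  y=8 (Eastvale, w=110) cum 230  ← median
  y=10 (Northgate, w=20) cum 250
  y=10 (Westmoor, w=11) cum 261
  y=12 (Midtown, w=12) cum 273
⇒ y* = 8

(8, 8)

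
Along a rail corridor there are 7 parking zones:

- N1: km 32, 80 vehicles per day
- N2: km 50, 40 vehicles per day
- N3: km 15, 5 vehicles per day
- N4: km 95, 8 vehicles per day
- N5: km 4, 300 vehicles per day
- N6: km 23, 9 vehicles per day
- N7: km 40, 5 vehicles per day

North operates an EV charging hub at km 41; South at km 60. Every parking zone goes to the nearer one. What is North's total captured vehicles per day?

439

The indifferent point is the midpoint (41+60)/2 = 50.5; parking zones left of it (closer to North at 41) go to North, those right go to South.
  N5 at 4 (w=300) → North
  N3 at 15 (w=5) → North
  N6 at 23 (w=9) → North
  N1 at 32 (w=80) → North
  N7 at 40 (w=5) → North
  N2 at 50 (w=40) → North
  N4 at 95 (w=8) → South
North captures 439; South captures 8.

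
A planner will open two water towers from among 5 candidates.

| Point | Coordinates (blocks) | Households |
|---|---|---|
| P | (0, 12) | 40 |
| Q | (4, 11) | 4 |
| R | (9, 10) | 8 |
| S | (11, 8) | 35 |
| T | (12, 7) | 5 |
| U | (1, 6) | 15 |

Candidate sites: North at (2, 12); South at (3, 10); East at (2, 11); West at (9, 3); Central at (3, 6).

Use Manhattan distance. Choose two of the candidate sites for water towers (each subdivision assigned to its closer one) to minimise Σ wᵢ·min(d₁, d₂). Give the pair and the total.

{North, West}, total 533

Evaluate every pair (each demand assigned to the nearer of the two):
  {North, West}: total = 533
  {East, West}: total = 554
  {North, Central}: total = 594
  {East, Central}: total = 622
  {South, West}: total = 626
  {North, South}: total = 636
  {South, East}: total = 676
  {South, Central}: total = 686
  {North, East}: total = 732
  {West, Central}: total = 750
Best pair: {North, West} with total 533.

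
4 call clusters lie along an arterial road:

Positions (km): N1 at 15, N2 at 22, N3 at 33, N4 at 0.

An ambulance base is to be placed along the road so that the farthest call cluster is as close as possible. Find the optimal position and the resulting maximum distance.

The 1-center on a line is the midpoint of the two extreme points: leftmost at 0, rightmost at 33.
Optimal location = (0 + 33)/2 = 16.5; maximum distance = (33 − 0)/2 = 16.5.

location 16.5, max distance 16.5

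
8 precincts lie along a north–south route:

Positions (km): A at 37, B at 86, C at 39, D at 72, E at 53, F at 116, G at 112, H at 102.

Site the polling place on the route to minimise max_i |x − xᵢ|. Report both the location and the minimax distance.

The 1-center on a line is the midpoint of the two extreme points: leftmost at 37, rightmost at 116.
Optimal location = (37 + 116)/2 = 76.5; maximum distance = (116 − 37)/2 = 39.5.

location 76.5, max distance 39.5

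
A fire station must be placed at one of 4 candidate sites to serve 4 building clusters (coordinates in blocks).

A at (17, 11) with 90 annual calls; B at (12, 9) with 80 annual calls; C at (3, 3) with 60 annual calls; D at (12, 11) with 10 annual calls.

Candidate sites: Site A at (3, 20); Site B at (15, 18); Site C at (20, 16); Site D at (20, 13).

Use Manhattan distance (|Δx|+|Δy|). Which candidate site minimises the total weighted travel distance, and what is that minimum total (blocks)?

Total weighted distance at each candidate:
  Site A (3, 20): total = 4870
  Site B (15, 18): total = 3490
  Site C (20, 16): total = 3850
  Site D (20, 13): total = 3130
Minimum is at Site D with total 3130 blocks.

Site D, total 3130 blocks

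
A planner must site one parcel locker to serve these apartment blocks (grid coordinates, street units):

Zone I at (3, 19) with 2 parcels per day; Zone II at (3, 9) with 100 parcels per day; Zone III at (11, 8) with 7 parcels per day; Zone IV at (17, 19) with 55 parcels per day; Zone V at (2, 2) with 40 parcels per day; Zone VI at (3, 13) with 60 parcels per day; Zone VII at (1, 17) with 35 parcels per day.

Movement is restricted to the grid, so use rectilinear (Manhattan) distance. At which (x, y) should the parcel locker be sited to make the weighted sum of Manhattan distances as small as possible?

Manhattan distance separates: Σwᵢ(|x−xᵢ|+|y−yᵢ|) = Σwᵢ|x−xᵢ| + Σwᵢ|y−yᵢ|, so x and y are optimised independently as 1-D weighted medians.
Total weight W = 299; half = 149.5.
x-coordinate, sorted with cumulative weight:
  x=1 (Zone VII, w=35) cum 35
  x=2 (Zone V, w=40) cum 75
  x=3 (Zone I, w=2) cum 77
  x=3 (Zone II, w=100) cum 177  ← median
  x=3 (Zone VI, w=60) cum 237
  x=11 (Zone III, w=7) cum 244
  x=17 (Zone IV, w=55) cum 299
⇒ x* = 3
y-coordinate, sorted with cumulative weight:
  y=2 (Zone V, w=40) cum 40
  y=8 (Zone III, w=7) cum 47
  y=9 (Zone II, w=100) cum 147
  y=13 (Zone VI, w=60) cum 207  ← median
  y=17 (Zone VII, w=35) cum 242
  y=19 (Zone I, w=2) cum 244
  y=19 (Zone IV, w=55) cum 299
⇒ y* = 13

(3, 13)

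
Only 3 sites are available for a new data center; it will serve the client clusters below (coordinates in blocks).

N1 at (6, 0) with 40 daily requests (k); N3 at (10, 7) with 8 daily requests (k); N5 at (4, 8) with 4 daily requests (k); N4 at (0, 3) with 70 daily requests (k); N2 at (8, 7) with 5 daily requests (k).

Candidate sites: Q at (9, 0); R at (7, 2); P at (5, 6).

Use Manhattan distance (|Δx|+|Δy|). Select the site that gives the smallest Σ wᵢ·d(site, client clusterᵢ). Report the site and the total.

Total weighted distance at each candidate:
  Q (9, 0): total = 1116
  R (7, 2): total = 810
  P (5, 6): total = 920
Minimum is at R with total 810 blocks.

R, total 810 blocks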